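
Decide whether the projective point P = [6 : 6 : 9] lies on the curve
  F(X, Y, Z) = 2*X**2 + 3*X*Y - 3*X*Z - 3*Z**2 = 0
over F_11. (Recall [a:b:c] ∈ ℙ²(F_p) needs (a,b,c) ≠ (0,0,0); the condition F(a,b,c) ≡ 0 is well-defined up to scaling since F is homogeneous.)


F(6,6,9) ≡ 6 (mod 11); P is NOT on the curve.

Evaluate F(6, 6, 9) term-by-term (mod 11).
  2*X**2 ↦ 2·36·1·1 = 72
  3*X*Y ↦ 3·6·6·1 = 108
  -3*X*Z ↦ -3·6·1·9 = -162
  -3*Z**2 ↦ -3·1·1·81 = -243
Sum: F(6, 6, 9) = (72) + (108) + (-162) + (-243) = -225.
Reducing mod 11: -225 ≡ 6 (mod 11).
Since F(a, b, c) ≡ 6 ≠ 0 (mod 11), P does NOT lie on the curve.


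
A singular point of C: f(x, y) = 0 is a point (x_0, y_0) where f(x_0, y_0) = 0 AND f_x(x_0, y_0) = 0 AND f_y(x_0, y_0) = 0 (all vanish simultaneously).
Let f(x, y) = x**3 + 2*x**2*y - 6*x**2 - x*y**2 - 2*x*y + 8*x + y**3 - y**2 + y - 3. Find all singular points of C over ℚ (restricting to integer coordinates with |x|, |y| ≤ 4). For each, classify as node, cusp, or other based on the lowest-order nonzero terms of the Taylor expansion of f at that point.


Singular points: {(1, 1)}; classification: node.

Compute partial derivatives:
  f_x = 3*x**2 + 4*x*y - 12*x - y**2 - 2*y + 8.
  f_y = 2*x**2 - 2*x*y - 2*x + 3*y**2 - 2*y + 1.
Scan x_0 ∈ {−4, ..., 4}. For each x_0, f_y(x_0, y) is a polynomial in y; find its integer roots y ∈ {−4, ..., 4}, then test f_x and f at those candidates.
  x = -4: f_y(-4, y) = 3*y**2 + 6*y + 41; no integer root y with |y| ≤ 4.
  x = -3: f_y(-3, y) = 3*y**2 + 4*y + 25; no integer root y with |y| ≤ 4.
  x = -2: f_y(-2, y) = 3*y**2 + 2*y + 13; no integer root y with |y| ≤ 4.
  x = -1: f_y(-1, y) = 3*y**2 + 5; no integer root y with |y| ≤ 4.
  x = 0: f_y(0, y) = 3*y**2 - 2*y + 1; no integer root y with |y| ≤ 4.
  x = 1: f_y(1, y) = 3*y**2 - 4*y + 1; vanishes at y ∈ {1}. (1, 1): f_x = 0, f = 0 — SINGULAR.
  x = 2: f_y(2, y) = 3*y**2 - 6*y + 5; no integer root y with |y| ≤ 4.
  x = 3: f_y(3, y) = 3*y**2 - 8*y + 13; no integer root y with |y| ≤ 4.
  x = 4: f_y(4, y) = 3*y**2 - 10*y + 25; no integer root y with |y| ≤ 4.
Only singular point on the grid: (1, 1).
Classify: substitute x = 1 + u, y = 1 + v and expand: f = u**3 + 2*u**2*v - u**2 - u*v**2 + v**3 + v**2.
No constant or linear terms (consistent with a singular point). Quadratic part: -u**2 + v**2. Cubic part: u**3 + 2*u**2*v - u*v**2 + v**3.
The quadratic part v**2 - u**2 = (v − u)(v + u) splits into two distinct linear factors, so there are two distinct tangent lines y − 1 = ±(x − 1) — this is a node (ordinary double point).
Classification: node.


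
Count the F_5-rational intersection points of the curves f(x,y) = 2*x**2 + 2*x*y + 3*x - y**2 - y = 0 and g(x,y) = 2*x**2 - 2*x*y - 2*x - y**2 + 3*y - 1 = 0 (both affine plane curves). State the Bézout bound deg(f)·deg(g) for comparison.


Common zeros: {(0, 4)}; count = 1; Bézout bound = 4.

deg(f) = 2, deg(g) = 2, so Bézout bound = 4.
Scan x ∈ F_5. For each x, list the y ∈ F_5 with f(x, y) ≡ 0 and those with g(x, y) ≡ 0 (mod 5); the common zeros in that column are the intersection.
  x = 0: f ≡ 0 at y ∈ {0, 4}; g ≡ 0 at y ∈ {4}; common: {4}.
  x = 1: f ≡ 0 at y ∈ {0, 1}; g ≡ 0 at y ∈ ∅; common: ∅.
  x = 2: f ≡ 0 at y ∈ {4}; g ≡ 0 at y ∈ ∅; common: ∅.
  x = 3: f ≡ 0 at y ∈ ∅; g ≡ 0 at y ∈ ∅; common: ∅.
  x = 4: f ≡ 0 at y ∈ {1}; g ≡ 0 at y ∈ ∅; common: ∅.
Collecting: common zeros = {(0, 4)}, so the count is 1.
Comparison with the Bézout bound: 1 ≤ 4 = deg(f)·deg(g), as expected for curves with no common component (the affine F_5-count falls short of the bound because intersections may lie at infinity, over extension fields, or carry multiplicity).


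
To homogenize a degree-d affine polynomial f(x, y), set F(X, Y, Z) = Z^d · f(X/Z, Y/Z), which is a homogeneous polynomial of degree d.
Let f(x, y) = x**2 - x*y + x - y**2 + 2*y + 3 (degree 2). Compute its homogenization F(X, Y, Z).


F(X, Y, Z) = X**2 - X*Y + X*Z - Y**2 + 2*Y*Z + 3*Z**2

deg(f) = 2.
Substitute x = X/Z, y = Y/Z into f, then multiply by Z^2.
  monomial 1·x^2·y^0 ↦ 1·X^2·Y^0·Z^0.
  monomial -1·x^1·y^1 ↦ -1·X^1·Y^1·Z^0.
  monomial 1·x^1·y^0 ↦ 1·X^1·Y^0·Z^1.
  monomial -1·x^0·y^2 ↦ -1·X^0·Y^2·Z^0.
  monomial 2·x^0·y^1 ↦ 2·X^0·Y^1·Z^1.
  monomial 3·x^0·y^0 ↦ 3·X^0·Y^0·Z^2.
Collecting: F(X, Y, Z) = X**2 - X*Y + X*Z - Y**2 + 2*Y*Z + 3*Z**2.


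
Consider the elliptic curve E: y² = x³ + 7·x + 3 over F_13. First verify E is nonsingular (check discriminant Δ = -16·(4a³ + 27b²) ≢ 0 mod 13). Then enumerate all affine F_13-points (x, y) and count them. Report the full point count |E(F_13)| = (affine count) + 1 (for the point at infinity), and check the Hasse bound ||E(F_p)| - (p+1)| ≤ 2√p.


Affine points = {(0, 4), (0, 9), (2, 5), (2, 8), (3, 5), (3, 8), (4, 2), (4, 11), (6, 1), (6, 12), (8, 5), (8, 8)}; affine count = 12; |E(F_13)| = 13.

Discriminant check: Δ ∝ 4a³ + 27b² = 4·7³ + 27·3² = 4·343 + 27·9 ≡ 3 (mod 13). Nonzero ⇒ E is nonsingular.
For each x ∈ F_13, compute rhs = x³ + 7·x + 3 mod 13, then count y ∈ F_13 with y² ≡ rhs.
  x = 0: rhs = 3, matching y values: 4, 9 (2 points).
  x = 1: rhs = 11, matching y values: none (0 points).
  x = 2: rhs = 12, matching y values: 5, 8 (2 points).
  x = 3: rhs = 12, matching y values: 5, 8 (2 points).
  x = 4: rhs = 4, matching y values: 2, 11 (2 points).
  x = 5: rhs = 7, matching y values: none (0 points).
  x = 6: rhs = 1, matching y values: 1, 12 (2 points).
  x = 7: rhs = 5, matching y values: none (0 points).
  x = 8: rhs = 12, matching y values: 5, 8 (2 points).
  x = 9: rhs = 2, matching y values: none (0 points).
  x = 10: rhs = 7, matching y values: none (0 points).
  x = 11: rhs = 7, matching y values: none (0 points).
  x = 12: rhs = 8, matching y values: none (0 points).
Total affine count: 12.
Full point count |E(F_13)| = 12 + 1 = 13.
Hasse bound: |13 − (13+1)| = |-1| = 1 ≤ 2√13 ≈ 7.2111 ✓.


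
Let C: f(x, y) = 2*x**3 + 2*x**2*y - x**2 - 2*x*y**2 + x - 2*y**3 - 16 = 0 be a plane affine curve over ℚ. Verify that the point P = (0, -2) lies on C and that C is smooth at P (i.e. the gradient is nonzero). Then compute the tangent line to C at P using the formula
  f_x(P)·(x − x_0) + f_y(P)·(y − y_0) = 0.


Tangent line at P: -7*x - 24*y - 48 = 0.

Step 1: f(0, -2) = 0, so P lies on C.
Step 2: partial derivatives
  f_x(x, y) = 6*x**2 + 4*x*y - 2*x - 2*y**2 + 1, f_y(x, y) = 2*x**2 - 4*x*y - 6*y**2.
  f_x(P) = -7, f_y(P) = -24 (gradient nonzero, so P is smooth).
Step 3: tangent line at P: -7·(x − 0) + -24·(y − -2) = 0.
Expanding: -7*x - 24*y - 48 = 0.


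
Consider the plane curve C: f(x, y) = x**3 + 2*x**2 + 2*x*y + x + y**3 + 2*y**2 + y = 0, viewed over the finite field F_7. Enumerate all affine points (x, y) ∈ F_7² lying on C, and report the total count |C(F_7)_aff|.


Affine F_7-points: {(0, 0), (0, 6), (1, 4), (2, 6), (3, 6), (4, 1), (6, 0), (6, 2), (6, 3)}; count = 9.

For each of the 49 pairs (x, y) ∈ F_7², evaluate f(x, y) mod 7. Record the zeros.
  x = 0: [0↦0, 1↦4, 2↦4, 3↦6, 4↦2, 5↦5, 6↦0]  zeros at y ∈ {0, 6}
  x = 1: [0↦4, 1↦3, 2↦5, 3↦2, 4↦0, 5↦5, 6↦2]  zeros at y ∈ {4}
  x = 2: [0↦4, 1↦5, 2↦2, 3↦1, 4↦1, 5↦1, 6↦0]  zeros at y ∈ {6}
  x = 3: [0↦6, 1↦2, 2↦1, 3↦2, 4↦4, 5↦6, 6↦0]  zeros at y ∈ {6}
  x = 4: [0↦2, 1↦0, 2↦1, 3↦4, 4↦1, 5↦5, 6↦1]  zeros at y ∈ {1}
  x = 5: [0↦5, 1↦5, 2↦1, 3↦6, 4↦5, 5↦4, 6↦2]  zeros at y ∈ ∅
  x = 6: [0↦0, 1↦2, 2↦0, 3↦0, 4↦1, 5↦2, 6↦2]  zeros at y ∈ {0, 2, 3}
Collecting zeros: affine points = {(0, 0), (0, 6), (1, 4), (2, 6), (3, 6), (4, 1), (6, 0), (6, 2), (6, 3)}.
Total count |C(F_7)_aff| = 9.


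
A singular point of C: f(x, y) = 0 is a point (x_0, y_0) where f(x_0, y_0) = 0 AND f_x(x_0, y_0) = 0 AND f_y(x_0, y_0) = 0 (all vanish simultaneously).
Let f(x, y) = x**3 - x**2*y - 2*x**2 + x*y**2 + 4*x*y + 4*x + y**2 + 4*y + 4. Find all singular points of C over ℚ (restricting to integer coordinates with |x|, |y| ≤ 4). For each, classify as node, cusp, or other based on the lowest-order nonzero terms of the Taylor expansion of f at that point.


Singular points: {(0, -2)}; classification: cusp.

Compute partial derivatives:
  f_x = 3*x**2 - 2*x*y - 4*x + y**2 + 4*y + 4.
  f_y = -x**2 + 2*x*y + 4*x + 2*y + 4.
Scan x_0 ∈ {−4, ..., 4}. For each x_0, f_y(x_0, y) is a polynomial in y; find its integer roots y ∈ {−4, ..., 4}, then test f_x and f at those candidates.
  x = -4: f_y(-4, y) = -6*y - 28; no integer root y with |y| ≤ 4.
  x = -3: f_y(-3, y) = -4*y - 17; no integer root y with |y| ≤ 4.
  x = -2: f_y(-2, y) = -2*y - 8; vanishes at y ∈ {-4}. (-2, -4): f_x = 8 ≠ 0.
  x = -1: f_y(-1, y) = -1; no integer root y with |y| ≤ 4.
  x = 0: f_y(0, y) = 2*y + 4; vanishes at y ∈ {-2}. (0, -2): f_x = 0, f = 0 — SINGULAR.
  x = 1: f_y(1, y) = 4*y + 7; no integer root y with |y| ≤ 4.
  x = 2: f_y(2, y) = 6*y + 8; no integer root y with |y| ≤ 4.
  x = 3: f_y(3, y) = 8*y + 7; no integer root y with |y| ≤ 4.
  x = 4: f_y(4, y) = 10*y + 4; no integer root y with |y| ≤ 4.
Only singular point on the grid: (0, -2).
Classify: substitute x = 0 + u, y = -2 + v and expand: f = u**3 - u**2*v + u*v**2 + v**2.
No constant or linear terms (consistent with a singular point). Quadratic part: v**2. Cubic part: u**3 - u**2*v + u*v**2.
The quadratic part v**2 is a perfect square, so there is a single (double) tangent line v = 0, i.e. y = -2. Restricting the cubic part to that line (v = 0) leaves u**3 ≠ 0, so f is not divisible by v and the branch is v² ≈ -u**3 to lowest order — this is a cusp.
Classification: cusp.


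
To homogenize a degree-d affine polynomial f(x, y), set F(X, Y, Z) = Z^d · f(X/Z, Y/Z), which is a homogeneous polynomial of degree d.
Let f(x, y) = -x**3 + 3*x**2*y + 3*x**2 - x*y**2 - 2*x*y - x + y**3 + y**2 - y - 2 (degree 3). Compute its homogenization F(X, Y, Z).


F(X, Y, Z) = -X**3 + 3*X**2*Y + 3*X**2*Z - X*Y**2 - 2*X*Y*Z - X*Z**2 + Y**3 + Y**2*Z - Y*Z**2 - 2*Z**3

deg(f) = 3.
Substitute x = X/Z, y = Y/Z into f, then multiply by Z^3.
  monomial -1·x^3·y^0 ↦ -1·X^3·Y^0·Z^0.
  monomial 3·x^2·y^1 ↦ 3·X^2·Y^1·Z^0.
  monomial 3·x^2·y^0 ↦ 3·X^2·Y^0·Z^1.
  monomial -1·x^1·y^2 ↦ -1·X^1·Y^2·Z^0.
  monomial -2·x^1·y^1 ↦ -2·X^1·Y^1·Z^1.
  monomial -1·x^1·y^0 ↦ -1·X^1·Y^0·Z^2.
  monomial 1·x^0·y^3 ↦ 1·X^0·Y^3·Z^0.
  monomial 1·x^0·y^2 ↦ 1·X^0·Y^2·Z^1.
  monomial -1·x^0·y^1 ↦ -1·X^0·Y^1·Z^2.
  monomial -2·x^0·y^0 ↦ -2·X^0·Y^0·Z^3.
Collecting: F(X, Y, Z) = -X**3 + 3*X**2*Y + 3*X**2*Z - X*Y**2 - 2*X*Y*Z - X*Z**2 + Y**3 + Y**2*Z - Y*Z**2 - 2*Z**3.


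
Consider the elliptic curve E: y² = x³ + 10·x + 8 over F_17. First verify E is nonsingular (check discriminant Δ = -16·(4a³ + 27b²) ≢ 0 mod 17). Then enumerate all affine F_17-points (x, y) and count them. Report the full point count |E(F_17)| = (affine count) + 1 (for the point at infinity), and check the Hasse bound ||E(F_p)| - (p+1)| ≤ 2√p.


Affine points = {(0, 5), (0, 12), (1, 6), (1, 11), (2, 6), (2, 11), (5, 8), (5, 9), (7, 8), (7, 9), (11, 2), (11, 15), (14, 6), (14, 11)}; affine count = 14; |E(F_17)| = 15.

Discriminant check: Δ ∝ 4a³ + 27b² = 4·10³ + 27·8² = 4·1000 + 27·64 ≡ 16 (mod 17). Nonzero ⇒ E is nonsingular.
For each x ∈ F_17, compute rhs = x³ + 10·x + 8 mod 17, then count y ∈ F_17 with y² ≡ rhs.
  x = 0: rhs = 8, matching y values: 5, 12 (2 points).
  x = 1: rhs = 2, matching y values: 6, 11 (2 points).
  x = 2: rhs = 2, matching y values: 6, 11 (2 points).
  x = 3: rhs = 14, matching y values: none (0 points).
  x = 4: rhs = 10, matching y values: none (0 points).
  x = 5: rhs = 13, matching y values: 8, 9 (2 points).
  x = 6: rhs = 12, matching y values: none (0 points).
  x = 7: rhs = 13, matching y values: 8, 9 (2 points).
  x = 8: rhs = 5, matching y values: none (0 points).
  x = 9: rhs = 11, matching y values: none (0 points).
  x = 10: rhs = 3, matching y values: none (0 points).
  x = 11: rhs = 4, matching y values: 2, 15 (2 points).
  x = 12: rhs = 3, matching y values: none (0 points).
  x = 13: rhs = 6, matching y values: none (0 points).
  x = 14: rhs = 2, matching y values: 6, 11 (2 points).
  x = 15: rhs = 14, matching y values: none (0 points).
  x = 16: rhs = 14, matching y values: none (0 points).
Total affine count: 14.
Full point count |E(F_17)| = 14 + 1 = 15.
Hasse bound: |15 − (17+1)| = |-3| = 3 ≤ 2√17 ≈ 8.2462 ✓.


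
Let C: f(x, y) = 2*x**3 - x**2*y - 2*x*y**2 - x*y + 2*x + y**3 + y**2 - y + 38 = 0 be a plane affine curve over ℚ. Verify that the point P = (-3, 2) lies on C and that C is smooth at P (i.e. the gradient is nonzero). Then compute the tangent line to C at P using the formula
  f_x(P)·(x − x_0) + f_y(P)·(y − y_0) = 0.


Tangent line at P: 58*x + 33*y + 108 = 0.

Step 1: f(-3, 2) = 0, so P lies on C.
Step 2: partial derivatives
  f_x(x, y) = 6*x**2 - 2*x*y - 2*y**2 - y + 2, f_y(x, y) = -x**2 - 4*x*y - x + 3*y**2 + 2*y - 1.
  f_x(P) = 58, f_y(P) = 33 (gradient nonzero, so P is smooth).
Step 3: tangent line at P: 58·(x − -3) + 33·(y − 2) = 0.
Expanding: 58*x + 33*y + 108 = 0.


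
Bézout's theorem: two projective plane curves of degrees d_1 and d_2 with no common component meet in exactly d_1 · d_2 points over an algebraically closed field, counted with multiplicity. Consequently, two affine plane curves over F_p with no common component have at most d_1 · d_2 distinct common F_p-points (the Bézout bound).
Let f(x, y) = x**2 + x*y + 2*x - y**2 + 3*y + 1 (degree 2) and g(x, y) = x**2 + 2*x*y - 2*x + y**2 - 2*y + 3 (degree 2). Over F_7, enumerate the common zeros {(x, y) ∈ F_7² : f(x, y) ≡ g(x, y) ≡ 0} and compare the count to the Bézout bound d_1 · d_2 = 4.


Common zeros: ∅; count = 0; Bézout bound = 4.

deg(f) = 2, deg(g) = 2, so Bézout bound = 4.
Scan x ∈ F_7. For each x, list the y ∈ F_7 with f(x, y) ≡ 0 and those with g(x, y) ≡ 0 (mod 7); the common zeros in that column are the intersection.
  x = 0: f ≡ 0 at y ∈ ∅; g ≡ 0 at y ∈ ∅; common: ∅.
  x = 1: f ≡ 0 at y ∈ {1, 3}; g ≡ 0 at y ∈ ∅; common: ∅.
  x = 2: f ≡ 0 at y ∈ ∅; g ≡ 0 at y ∈ ∅; common: ∅.
  x = 3: f ≡ 0 at y ∈ {1, 5}; g ≡ 0 at y ∈ ∅; common: ∅.
  x = 4: f ≡ 0 at y ∈ {2, 5}; g ≡ 0 at y ∈ ∅; common: ∅.
  x = 5: f ≡ 0 at y ∈ ∅; g ≡ 0 at y ∈ ∅; common: ∅.
  x = 6: f ≡ 0 at y ∈ {0, 2}; g ≡ 0 at y ∈ ∅; common: ∅.
Collecting: common zeros = ∅, so the count is 0.
Comparison with the Bézout bound: 0 ≤ 4 = deg(f)·deg(g), as expected for curves with no common component (the affine F_7-count falls short of the bound because intersections may lie at infinity, over extension fields, or carry multiplicity).


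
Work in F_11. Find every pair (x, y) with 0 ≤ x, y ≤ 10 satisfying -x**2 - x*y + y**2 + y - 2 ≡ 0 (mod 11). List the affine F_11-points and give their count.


Affine F_11-points: {(0, 1), (0, 9), (1, 5), (1, 6), (2, 3), (2, 9), (3, 0), (3, 2), (4, 6), (4, 8), (5, 5), (5, 10), (6, 2), (6, 3), (7, 7), (7, 10), (8, 0), (8, 7), (9, 4), (10, 1), (10, 8)}; count = 21.

For each of the 121 pairs (x, y) ∈ F_11², evaluate f(x, y) mod 11. Record the zeros.
  x = 0: [0↦9, 1↦0, 2↦4, 3↦10, 4↦7, 5↦6, 6↦7, 7↦10, 8↦4, 9↦0, 10↦9]  zeros at y ∈ {1, 9}
  x = 1: [0↦8, 1↦9, 2↦1, 3↦6, 4↦2, 5↦0, 6↦0, 7↦2, 8↦6, 9↦1, 10↦9]  zeros at y ∈ {5, 6}
  x = 2: [0↦5, 1↦5, 2↦7, 3↦0, 4↦6, 5↦3, 6↦2, 7↦3, 8↦6, 9↦0, 10↦7]  zeros at y ∈ {3, 9}
  x = 3: [0↦0, 1↦10, 2↦0, 3↦3, 4↦8, 5↦4, 6↦2, 7↦2, 8↦4, 9↦8, 10↦3]  zeros at y ∈ {0, 2}
  x = 4: [0↦4, 1↦2, 2↦2, 3↦4, 4↦8, 5↦3, 6↦0, 7↦10, 8↦0, 9↦3, 10↦8]  zeros at y ∈ {6, 8}
  x = 5: [0↦6, 1↦3, 2↦2, 3↦3, 4↦6, 5↦0, 6↦7, 7↦5, 8↦5, 9↦7, 10↦0]  zeros at y ∈ {5, 10}
  x = 6: [0↦6, 1↦2, 2↦0, 3↦0, 4↦2, 5↦6, 6↦1, 7↦9, 8↦8, 9↦9, 10↦1]  zeros at y ∈ {2, 3}
  x = 7: [0↦4, 1↦10, 2↦7, 3↦6, 4↦7, 5↦10, 6↦4, 7↦0, 8↦9, 9↦9, 10↦0]  zeros at y ∈ {7, 10}
  x = 8: [0↦0, 1↦5, 2↦1, 3↦10, 4↦10, 5↦1, 6↦5, 7↦0, 8↦8, 9↦7, 10↦8]  zeros at y ∈ {0, 7}
  x = 9: [0↦5, 1↦9, 2↦4, 3↦1, 4↦0, 5↦1, 6↦4, 7↦9, 8↦5, 9↦3, 10↦3]  zeros at y ∈ {4}
  x = 10: [0↦8, 1↦0, 2↦5, 3↦1, 4↦10, 5↦10, 6↦1, 7↦5, 8↦0, 9↦8, 10↦7]  zeros at y ∈ {1, 8}
Collecting zeros: affine points = {(0, 1), (0, 9), (1, 5), (1, 6), (2, 3), (2, 9), (3, 0), (3, 2), (4, 6), (4, 8), (5, 5), (5, 10), (6, 2), (6, 3), (7, 7), (7, 10), (8, 0), (8, 7), (9, 4), (10, 1), (10, 8)}.
Total count |C(F_11)_aff| = 21.


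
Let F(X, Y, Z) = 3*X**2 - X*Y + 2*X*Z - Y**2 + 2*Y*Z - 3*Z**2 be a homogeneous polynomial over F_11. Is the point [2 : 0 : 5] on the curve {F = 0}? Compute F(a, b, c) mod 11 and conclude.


F(2,0,5) ≡ 1 (mod 11); P is NOT on the curve.

Evaluate F(2, 0, 5) term-by-term (mod 11).
  3*X**2 ↦ 3·4·1·1 = 12
  -X*Y ↦ -1·2·0·1 = 0
  2*X*Z ↦ 2·2·1·5 = 20
  -Y**2 ↦ -1·1·0·1 = 0
  2*Y*Z ↦ 2·1·0·5 = 0
  -3*Z**2 ↦ -3·1·1·25 = -75
Sum: F(2, 0, 5) = (12) + (0) + (20) + (0) + (0) + (-75) = -43.
Reducing mod 11: -43 ≡ 1 (mod 11).
Since F(a, b, c) ≡ 1 ≠ 0 (mod 11), P does NOT lie on the curve.


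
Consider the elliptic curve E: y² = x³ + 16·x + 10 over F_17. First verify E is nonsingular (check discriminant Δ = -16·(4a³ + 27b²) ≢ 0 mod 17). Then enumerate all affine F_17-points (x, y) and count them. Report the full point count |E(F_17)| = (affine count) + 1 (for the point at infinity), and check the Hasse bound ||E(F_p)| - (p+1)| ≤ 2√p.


Affine points = {(2, 4), (2, 13), (3, 0), (4, 6), (4, 11), (6, 4), (6, 13), (8, 2), (8, 15), (9, 4), (9, 13), (11, 2), (11, 15), (12, 3), (12, 14), (13, 1), (13, 16), (15, 2), (15, 15)}; affine count = 19; |E(F_17)| = 20.

Discriminant check: Δ ∝ 4a³ + 27b² = 4·16³ + 27·10² = 4·4096 + 27·100 ≡ 10 (mod 17). Nonzero ⇒ E is nonsingular.
For each x ∈ F_17, compute rhs = x³ + 16·x + 10 mod 17, then count y ∈ F_17 with y² ≡ rhs.
  x = 0: rhs = 10, matching y values: none (0 points).
  x = 1: rhs = 10, matching y values: none (0 points).
  x = 2: rhs = 16, matching y values: 4, 13 (2 points).
  x = 3: rhs = 0, matching y values: 0 (1 points).
  x = 4: rhs = 2, matching y values: 6, 11 (2 points).
  x = 5: rhs = 11, matching y values: none (0 points).
  x = 6: rhs = 16, matching y values: 4, 13 (2 points).
  x = 7: rhs = 6, matching y values: none (0 points).
  x = 8: rhs = 4, matching y values: 2, 15 (2 points).
  x = 9: rhs = 16, matching y values: 4, 13 (2 points).
  x = 10: rhs = 14, matching y values: none (0 points).
  x = 11: rhs = 4, matching y values: 2, 15 (2 points).
  x = 12: rhs = 9, matching y values: 3, 14 (2 points).
  x = 13: rhs = 1, matching y values: 1, 16 (2 points).
  x = 14: rhs = 3, matching y values: none (0 points).
  x = 15: rhs = 4, matching y values: 2, 15 (2 points).
  x = 16: rhs = 10, matching y values: none (0 points).
Total affine count: 19.
Full point count |E(F_17)| = 19 + 1 = 20.
Hasse bound: |20 − (17+1)| = |2| = 2 ≤ 2√17 ≈ 8.2462 ✓.


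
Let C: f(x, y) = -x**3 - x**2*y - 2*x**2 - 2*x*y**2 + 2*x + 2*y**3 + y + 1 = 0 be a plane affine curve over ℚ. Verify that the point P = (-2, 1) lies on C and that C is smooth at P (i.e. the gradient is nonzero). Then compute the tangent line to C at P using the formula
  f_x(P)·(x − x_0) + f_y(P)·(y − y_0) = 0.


Tangent line at P: 11*y - 11 = 0.

Step 1: f(-2, 1) = 0, so P lies on C.
Step 2: partial derivatives
  f_x(x, y) = -3*x**2 - 2*x*y - 4*x - 2*y**2 + 2, f_y(x, y) = -x**2 - 4*x*y + 6*y**2 + 1.
  f_x(P) = 0, f_y(P) = 11 (gradient nonzero, so P is smooth).
Step 3: tangent line at P: 0·(x − -2) + 11·(y − 1) = 0.
Expanding: 11*y - 11 = 0.


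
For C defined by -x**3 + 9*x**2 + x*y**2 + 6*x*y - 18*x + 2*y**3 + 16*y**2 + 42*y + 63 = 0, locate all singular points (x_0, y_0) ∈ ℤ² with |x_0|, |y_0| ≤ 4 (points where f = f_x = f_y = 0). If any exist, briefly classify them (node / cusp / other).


Singular points: {(3, -3)}; classification: cusp.

Compute partial derivatives:
  f_x = -3*x**2 + 18*x + y**2 + 6*y - 18.
  f_y = 2*x*y + 6*x + 6*y**2 + 32*y + 42.
Scan x_0 ∈ {−4, ..., 4}. For each x_0, f_y(x_0, y) is a polynomial in y; find its integer roots y ∈ {−4, ..., 4}, then test f_x and f at those candidates.
  x = -4: f_y(-4, y) = 6*y**2 + 24*y + 18; vanishes at y ∈ {-3, -1}. (-4, -3): f_x = -147 ≠ 0; (-4, -1): f_x = -143 ≠ 0.
  x = -3: f_y(-3, y) = 6*y**2 + 26*y + 24; vanishes at y ∈ {-3}. (-3, -3): f_x = -108 ≠ 0.
  x = -2: f_y(-2, y) = 6*y**2 + 28*y + 30; vanishes at y ∈ {-3}. (-2, -3): f_x = -75 ≠ 0.
  x = -1: f_y(-1, y) = 6*y**2 + 30*y + 36; vanishes at y ∈ {-3, -2}. (-1, -3): f_x = -48 ≠ 0; (-1, -2): f_x = -47 ≠ 0.
  x = 0: f_y(0, y) = 6*y**2 + 32*y + 42; vanishes at y ∈ {-3}. (0, -3): f_x = -27 ≠ 0.
  x = 1: f_y(1, y) = 6*y**2 + 34*y + 48; vanishes at y ∈ {-3}. (1, -3): f_x = -12 ≠ 0.
  x = 2: f_y(2, y) = 6*y**2 + 36*y + 54; vanishes at y ∈ {-3}. (2, -3): f_x = -3 ≠ 0.
  x = 3: f_y(3, y) = 6*y**2 + 38*y + 60; vanishes at y ∈ {-3}. (3, -3): f_x = 0, f = 0 — SINGULAR.
  x = 4: f_y(4, y) = 6*y**2 + 40*y + 66; vanishes at y ∈ {-3}. (4, -3): f_x = -3 ≠ 0.
Only singular point on the grid: (3, -3).
Classify: substitute x = 3 + u, y = -3 + v and expand: f = -u**3 + u*v**2 + 2*v**3 + v**2.
No constant or linear terms (consistent with a singular point). Quadratic part: v**2. Cubic part: -u**3 + u*v**2 + 2*v**3.
The quadratic part v**2 is a perfect square, so there is a single (double) tangent line v = 0, i.e. y = -3. Restricting the cubic part to that line (v = 0) leaves -u**3 ≠ 0, so f is not divisible by v and the branch is v² ≈ u**3 to lowest order — this is a cusp.
Classification: cusp.


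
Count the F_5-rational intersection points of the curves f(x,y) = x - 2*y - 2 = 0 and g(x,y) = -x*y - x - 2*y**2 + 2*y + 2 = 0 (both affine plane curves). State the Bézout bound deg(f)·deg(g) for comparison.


Common zeros: {(1, 2), (2, 0)}; count = 2; Bézout bound = 2.

deg(f) = 1, deg(g) = 2, so Bézout bound = 2.
Scan x ∈ F_5. For each x, list the y ∈ F_5 with f(x, y) ≡ 0 and those with g(x, y) ≡ 0 (mod 5); the common zeros in that column are the intersection.
  x = 0: f ≡ 0 at y ∈ {4}; g ≡ 0 at y ∈ {3}; common: ∅.
  x = 1: f ≡ 0 at y ∈ {2}; g ≡ 0 at y ∈ {1, 2}; common: {2}.
  x = 2: f ≡ 0 at y ∈ {0}; g ≡ 0 at y ∈ {0}; common: {0}.
  x = 3: f ≡ 0 at y ∈ {3}; g ≡ 0 at y ∈ ∅; common: ∅.
  x = 4: f ≡ 0 at y ∈ {1}; g ≡ 0 at y ∈ ∅; common: ∅.
Collecting: common zeros = {(1, 2), (2, 0)}, so the count is 2.
Comparison with the Bézout bound: 2 ≤ 2 = deg(f)·deg(g), as expected for curves with no common component (the bound is attained).


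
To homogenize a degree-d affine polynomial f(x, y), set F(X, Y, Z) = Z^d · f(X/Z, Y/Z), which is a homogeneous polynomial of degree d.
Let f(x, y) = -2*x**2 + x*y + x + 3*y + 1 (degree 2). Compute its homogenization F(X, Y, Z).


F(X, Y, Z) = -2*X**2 + X*Y + X*Z + 3*Y*Z + Z**2

deg(f) = 2.
Substitute x = X/Z, y = Y/Z into f, then multiply by Z^2.
  monomial -2·x^2·y^0 ↦ -2·X^2·Y^0·Z^0.
  monomial 1·x^1·y^1 ↦ 1·X^1·Y^1·Z^0.
  monomial 1·x^1·y^0 ↦ 1·X^1·Y^0·Z^1.
  monomial 3·x^0·y^1 ↦ 3·X^0·Y^1·Z^1.
  monomial 1·x^0·y^0 ↦ 1·X^0·Y^0·Z^2.
Collecting: F(X, Y, Z) = -2*X**2 + X*Y + X*Z + 3*Y*Z + Z**2.


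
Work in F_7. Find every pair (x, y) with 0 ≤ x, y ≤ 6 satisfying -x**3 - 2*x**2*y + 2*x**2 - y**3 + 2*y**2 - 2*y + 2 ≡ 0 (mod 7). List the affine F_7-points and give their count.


Affine F_7-points: {(0, 6), (1, 1), (2, 1), (2, 4), (3, 0), (3, 4), (3, 5), (4, 1), (4, 2), (4, 6), (5, 3)}; count = 11.

For each of the 49 pairs (x, y) ∈ F_7², evaluate f(x, y) mod 7. Record the zeros.
  x = 0: [0↦2, 1↦1, 2↦5, 3↦1, 4↦4, 5↦1, 6↦0]  zeros at y ∈ {6}
  x = 1: [0↦3, 1↦0, 2↦2, 3↦3, 4↦4, 5↦6, 6↦3]  zeros at y ∈ {1}
  x = 2: [0↦2, 1↦0, 2↦3, 3↦5, 4↦0, 5↦3, 6↦1]  zeros at y ∈ {1, 4}
  x = 3: [0↦0, 1↦2, 2↦2, 3↦1, 4↦0, 5↦0, 6↦2]  zeros at y ∈ {0, 4, 5}
  x = 4: [0↦5, 1↦0, 2↦0, 3↦6, 4↦5, 5↦5, 6↦0]  zeros at y ∈ {1, 2, 6}
  x = 5: [0↦4, 1↦2, 2↦5, 3↦0, 4↦2, 5↦5, 6↦3]  zeros at y ∈ {3}
  x = 6: [0↦5, 1↦2, 2↦4, 3↦5, 4↦6, 5↦1, 6↦5]  zeros at y ∈ ∅
Collecting zeros: affine points = {(0, 6), (1, 1), (2, 1), (2, 4), (3, 0), (3, 4), (3, 5), (4, 1), (4, 2), (4, 6), (5, 3)}.
Total count |C(F_7)_aff| = 11.


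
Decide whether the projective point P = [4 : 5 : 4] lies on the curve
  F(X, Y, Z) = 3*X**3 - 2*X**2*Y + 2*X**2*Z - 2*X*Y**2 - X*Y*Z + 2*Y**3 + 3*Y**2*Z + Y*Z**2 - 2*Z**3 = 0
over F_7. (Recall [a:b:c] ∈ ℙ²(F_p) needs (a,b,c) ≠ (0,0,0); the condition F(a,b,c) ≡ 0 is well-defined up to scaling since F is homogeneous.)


F(4,5,4) ≡ 4 (mod 7); P is NOT on the curve.

Evaluate F(4, 5, 4) term-by-term (mod 7).
  3*X**3 ↦ 3·64·1·1 = 192
  -2*X**2*Y ↦ -2·16·5·1 = -160
  2*X**2*Z ↦ 2·16·1·4 = 128
  -2*X*Y**2 ↦ -2·4·25·1 = -200
  -X*Y*Z ↦ -1·4·5·4 = -80
  2*Y**3 ↦ 2·1·125·1 = 250
  3*Y**2*Z ↦ 3·1·25·4 = 300
  Y*Z**2 ↦ 1·1·5·16 = 80
  -2*Z**3 ↦ -2·1·1·64 = -128
Sum: F(4, 5, 4) = (192) + (-160) + (128) + (-200) + (-80) + (250) + (300) + (80) + (-128) = 382.
Reducing mod 7: 382 ≡ 4 (mod 7).
Since F(a, b, c) ≡ 4 ≠ 0 (mod 7), P does NOT lie on the curve.


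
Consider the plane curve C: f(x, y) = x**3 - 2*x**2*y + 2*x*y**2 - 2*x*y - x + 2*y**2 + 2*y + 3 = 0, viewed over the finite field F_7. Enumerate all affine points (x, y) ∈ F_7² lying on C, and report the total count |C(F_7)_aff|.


Affine F_7-points: {(0, 1), (0, 5), (4, 0), (4, 1), (5, 1), (5, 5), (6, 2)}; count = 7.

For each of the 49 pairs (x, y) ∈ F_7², evaluate f(x, y) mod 7. Record the zeros.
  x = 0: [0↦3, 1↦0, 2↦1, 3↦6, 4↦1, 5↦0, 6↦3]  zeros at y ∈ {1, 5}
  x = 1: [0↦3, 1↦5, 2↦1, 3↦5, 4↦3, 5↦2, 6↦2]  zeros at y ∈ ∅
  x = 2: [0↦2, 1↦5, 2↦6, 3↦5, 4↦2, 5↦4, 6↦4]  zeros at y ∈ ∅
  x = 3: [0↦6, 1↦6, 2↦1, 3↦5, 4↦4, 5↦5, 6↦1]  zeros at y ∈ ∅
  x = 4: [0↦0, 1↦0, 2↦6, 3↦4, 4↦1, 5↦4, 6↦6]  zeros at y ∈ {0, 1}
  x = 5: [0↦4, 1↦0, 2↦6, 3↦1, 4↦6, 5↦0, 6↦4]  zeros at y ∈ {1, 5}
  x = 6: [0↦3, 1↦5, 2↦0, 3↦2, 4↦4, 5↦6, 6↦1]  zeros at y ∈ {2}
Collecting zeros: affine points = {(0, 1), (0, 5), (4, 0), (4, 1), (5, 1), (5, 5), (6, 2)}.
Total count |C(F_7)_aff| = 7.


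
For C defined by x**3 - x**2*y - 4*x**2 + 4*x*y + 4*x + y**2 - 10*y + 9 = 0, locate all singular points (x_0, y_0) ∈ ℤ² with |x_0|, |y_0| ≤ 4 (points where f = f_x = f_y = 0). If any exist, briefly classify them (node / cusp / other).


Singular points: {(2, 3)}; classification: node.

Compute partial derivatives:
  f_x = 3*x**2 - 2*x*y - 8*x + 4*y + 4.
  f_y = -x**2 + 4*x + 2*y - 10.
Scan x_0 ∈ {−4, ..., 4}. For each x_0, f_y(x_0, y) is a polynomial in y; find its integer roots y ∈ {−4, ..., 4}, then test f_x and f at those candidates.
  x = -4: f_y(-4, y) = 2*y - 42; no integer root y with |y| ≤ 4.
  x = -3: f_y(-3, y) = 2*y - 31; no integer root y with |y| ≤ 4.
  x = -2: f_y(-2, y) = 2*y - 22; no integer root y with |y| ≤ 4.
  x = -1: f_y(-1, y) = 2*y - 15; no integer root y with |y| ≤ 4.
  x = 0: f_y(0, y) = 2*y - 10; no integer root y with |y| ≤ 4.
  x = 1: f_y(1, y) = 2*y - 7; no integer root y with |y| ≤ 4.
  x = 2: f_y(2, y) = 2*y - 6; vanishes at y ∈ {3}. (2, 3): f_x = 0, f = 0 — SINGULAR.
  x = 3: f_y(3, y) = 2*y - 7; no integer root y with |y| ≤ 4.
  x = 4: f_y(4, y) = 2*y - 10; no integer root y with |y| ≤ 4.
Only singular point on the grid: (2, 3).
Classify: substitute x = 2 + u, y = 3 + v and expand: f = u**3 - u**2*v - u**2 + v**2.
No constant or linear terms (consistent with a singular point). Quadratic part: -u**2 + v**2. Cubic part: u**3 - u**2*v.
The quadratic part v**2 - u**2 = (v − u)(v + u) splits into two distinct linear factors, so there are two distinct tangent lines y − 3 = ±(x − 2) — this is a node (ordinary double point).
Classification: node.


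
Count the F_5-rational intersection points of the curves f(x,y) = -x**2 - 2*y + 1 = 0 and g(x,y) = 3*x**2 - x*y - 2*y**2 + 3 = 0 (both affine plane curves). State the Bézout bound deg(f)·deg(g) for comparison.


Common zeros: {(0, 3), (3, 1)}; count = 2; Bézout bound = 4.

deg(f) = 2, deg(g) = 2, so Bézout bound = 4.
Scan x ∈ F_5. For each x, list the y ∈ F_5 with f(x, y) ≡ 0 and those with g(x, y) ≡ 0 (mod 5); the common zeros in that column are the intersection.
  x = 0: f ≡ 0 at y ∈ {3}; g ≡ 0 at y ∈ {2, 3}; common: {3}.
  x = 1: f ≡ 0 at y ∈ {0}; g ≡ 0 at y ∈ {3, 4}; common: ∅.
  x = 2: f ≡ 0 at y ∈ {1}; g ≡ 0 at y ∈ {0, 4}; common: ∅.
  x = 3: f ≡ 0 at y ∈ {1}; g ≡ 0 at y ∈ {0, 1}; common: {1}.
  x = 4: f ≡ 0 at y ∈ {0}; g ≡ 0 at y ∈ {1, 2}; common: ∅.
Collecting: common zeros = {(0, 3), (3, 1)}, so the count is 2.
Comparison with the Bézout bound: 2 ≤ 4 = deg(f)·deg(g), as expected for curves with no common component (the affine F_5-count falls short of the bound because intersections may lie at infinity, over extension fields, or carry multiplicity).


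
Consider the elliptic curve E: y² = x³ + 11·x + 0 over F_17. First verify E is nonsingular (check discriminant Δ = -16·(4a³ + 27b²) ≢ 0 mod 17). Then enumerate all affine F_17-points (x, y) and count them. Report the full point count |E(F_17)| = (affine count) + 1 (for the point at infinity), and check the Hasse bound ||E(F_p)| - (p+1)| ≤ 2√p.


Affine points = {(0, 0), (2, 8), (2, 9), (3, 3), (3, 14), (14, 5), (14, 12), (15, 2), (15, 15)}; affine count = 9; |E(F_17)| = 10.

Discriminant check: Δ ∝ 4a³ + 27b² = 4·11³ + 27·0² = 4·1331 + 27·0 ≡ 3 (mod 17). Nonzero ⇒ E is nonsingular.
For each x ∈ F_17, compute rhs = x³ + 11·x + 0 mod 17, then count y ∈ F_17 with y² ≡ rhs.
  x = 0: rhs = 0, matching y values: 0 (1 points).
  x = 1: rhs = 12, matching y values: none (0 points).
  x = 2: rhs = 13, matching y values: 8, 9 (2 points).
  x = 3: rhs = 9, matching y values: 3, 14 (2 points).
  x = 4: rhs = 6, matching y values: none (0 points).
  x = 5: rhs = 10, matching y values: none (0 points).
  x = 6: rhs = 10, matching y values: none (0 points).
  x = 7: rhs = 12, matching y values: none (0 points).
  x = 8: rhs = 5, matching y values: none (0 points).
  x = 9: rhs = 12, matching y values: none (0 points).
  x = 10: rhs = 5, matching y values: none (0 points).
  x = 11: rhs = 7, matching y values: none (0 points).
  x = 12: rhs = 7, matching y values: none (0 points).
  x = 13: rhs = 11, matching y values: none (0 points).
  x = 14: rhs = 8, matching y values: 5, 12 (2 points).
  x = 15: rhs = 4, matching y values: 2, 15 (2 points).
  x = 16: rhs = 5, matching y values: none (0 points).
Total affine count: 9.
Full point count |E(F_17)| = 9 + 1 = 10.
Hasse bound: |10 − (17+1)| = |-8| = 8 ≤ 2√17 ≈ 8.2462 ✓.


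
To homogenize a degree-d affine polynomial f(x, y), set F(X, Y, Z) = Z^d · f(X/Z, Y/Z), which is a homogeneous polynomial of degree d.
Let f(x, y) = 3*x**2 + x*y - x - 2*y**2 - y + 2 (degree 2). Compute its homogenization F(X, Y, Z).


F(X, Y, Z) = 3*X**2 + X*Y - X*Z - 2*Y**2 - Y*Z + 2*Z**2

deg(f) = 2.
Substitute x = X/Z, y = Y/Z into f, then multiply by Z^2.
  monomial 3·x^2·y^0 ↦ 3·X^2·Y^0·Z^0.
  monomial 1·x^1·y^1 ↦ 1·X^1·Y^1·Z^0.
  monomial -1·x^1·y^0 ↦ -1·X^1·Y^0·Z^1.
  monomial -2·x^0·y^2 ↦ -2·X^0·Y^2·Z^0.
  monomial -1·x^0·y^1 ↦ -1·X^0·Y^1·Z^1.
  monomial 2·x^0·y^0 ↦ 2·X^0·Y^0·Z^2.
Collecting: F(X, Y, Z) = 3*X**2 + X*Y - X*Z - 2*Y**2 - Y*Z + 2*Z**2.


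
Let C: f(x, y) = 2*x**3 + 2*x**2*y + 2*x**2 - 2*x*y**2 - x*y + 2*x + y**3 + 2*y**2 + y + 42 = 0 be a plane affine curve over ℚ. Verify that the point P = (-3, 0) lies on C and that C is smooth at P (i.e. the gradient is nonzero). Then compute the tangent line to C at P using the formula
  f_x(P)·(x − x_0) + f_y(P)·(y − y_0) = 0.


Tangent line at P: 44*x + 22*y + 132 = 0.

Step 1: f(-3, 0) = 0, so P lies on C.
Step 2: partial derivatives
  f_x(x, y) = 6*x**2 + 4*x*y + 4*x - 2*y**2 - y + 2, f_y(x, y) = 2*x**2 - 4*x*y - x + 3*y**2 + 4*y + 1.
  f_x(P) = 44, f_y(P) = 22 (gradient nonzero, so P is smooth).
Step 3: tangent line at P: 44·(x − -3) + 22·(y − 0) = 0.
Expanding: 44*x + 22*y + 132 = 0.


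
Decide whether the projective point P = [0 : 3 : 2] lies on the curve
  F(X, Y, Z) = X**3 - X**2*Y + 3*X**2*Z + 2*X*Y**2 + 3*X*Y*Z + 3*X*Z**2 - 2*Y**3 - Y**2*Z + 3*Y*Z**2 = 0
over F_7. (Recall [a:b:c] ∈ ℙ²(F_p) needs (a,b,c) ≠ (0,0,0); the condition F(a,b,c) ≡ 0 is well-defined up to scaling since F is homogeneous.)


F(0,3,2) ≡ 6 (mod 7); P is NOT on the curve.

Evaluate F(0, 3, 2) term-by-term (mod 7).
  X**3 ↦ 1·0·1·1 = 0
  -X**2*Y ↦ -1·0·3·1 = 0
  3*X**2*Z ↦ 3·0·1·2 = 0
  2*X*Y**2 ↦ 2·0·9·1 = 0
  3*X*Y*Z ↦ 3·0·3·2 = 0
  3*X*Z**2 ↦ 3·0·1·4 = 0
  -2*Y**3 ↦ -2·1·27·1 = -54
  -Y**2*Z ↦ -1·1·9·2 = -18
  3*Y*Z**2 ↦ 3·1·3·4 = 36
Sum: F(0, 3, 2) = (0) + (0) + (0) + (0) + (0) + (0) + (-54) + (-18) + (36) = -36.
Reducing mod 7: -36 ≡ 6 (mod 7).
Since F(a, b, c) ≡ 6 ≠ 0 (mod 7), P does NOT lie on the curve.


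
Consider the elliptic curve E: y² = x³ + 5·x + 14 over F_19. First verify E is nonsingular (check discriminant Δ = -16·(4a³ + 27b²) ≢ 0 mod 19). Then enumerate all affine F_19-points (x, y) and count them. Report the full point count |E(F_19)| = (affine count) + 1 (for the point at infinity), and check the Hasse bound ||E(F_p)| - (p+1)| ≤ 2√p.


Affine points = {(1, 1), (1, 18), (9, 3), (9, 16), (10, 0), (12, 4), (12, 15), (14, 4), (14, 15), (15, 5), (15, 14)}; affine count = 11; |E(F_19)| = 12.

Discriminant check: Δ ∝ 4a³ + 27b² = 4·5³ + 27·14² = 4·125 + 27·196 ≡ 16 (mod 19). Nonzero ⇒ E is nonsingular.
For each x ∈ F_19, compute rhs = x³ + 5·x + 14 mod 19, then count y ∈ F_19 with y² ≡ rhs.
  x = 0: rhs = 14, matching y values: none (0 points).
  x = 1: rhs = 1, matching y values: 1, 18 (2 points).
  x = 2: rhs = 13, matching y values: none (0 points).
  x = 3: rhs = 18, matching y values: none (0 points).
  x = 4: rhs = 3, matching y values: none (0 points).
  x = 5: rhs = 12, matching y values: none (0 points).
  x = 6: rhs = 13, matching y values: none (0 points).
  x = 7: rhs = 12, matching y values: none (0 points).
  x = 8: rhs = 15, matching y values: none (0 points).
  x = 9: rhs = 9, matching y values: 3, 16 (2 points).
  x = 10: rhs = 0, matching y values: 0 (1 points).
  x = 11: rhs = 13, matching y values: none (0 points).
  x = 12: rhs = 16, matching y values: 4, 15 (2 points).
  x = 13: rhs = 15, matching y values: none (0 points).
  x = 14: rhs = 16, matching y values: 4, 15 (2 points).
  x = 15: rhs = 6, matching y values: 5, 14 (2 points).
  x = 16: rhs = 10, matching y values: none (0 points).
  x = 17: rhs = 15, matching y values: none (0 points).
  x = 18: rhs = 8, matching y values: none (0 points).
Total affine count: 11.
Full point count |E(F_19)| = 11 + 1 = 12.
Hasse bound: |12 − (19+1)| = |-8| = 8 ≤ 2√19 ≈ 8.7178 ✓.


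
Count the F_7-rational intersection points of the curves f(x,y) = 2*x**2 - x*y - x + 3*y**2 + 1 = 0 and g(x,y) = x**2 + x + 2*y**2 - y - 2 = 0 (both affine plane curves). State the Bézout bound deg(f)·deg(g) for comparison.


Common zeros: {(4, 5)}; count = 1; Bézout bound = 4.

deg(f) = 2, deg(g) = 2, so Bézout bound = 4.
Scan x ∈ F_7. For each x, list the y ∈ F_7 with f(x, y) ≡ 0 and those with g(x, y) ≡ 0 (mod 7); the common zeros in that column are the intersection.
  x = 0: f ≡ 0 at y ∈ {3, 4}; g ≡ 0 at y ∈ ∅; common: ∅.
  x = 1: f ≡ 0 at y ∈ ∅; g ≡ 0 at y ∈ {0, 4}; common: ∅.
  x = 2: f ≡ 0 at y ∈ {0, 3}; g ≡ 0 at y ∈ {5, 6}; common: ∅.
  x = 3: f ≡ 0 at y ∈ ∅; g ≡ 0 at y ∈ ∅; common: ∅.
  x = 4: f ≡ 0 at y ∈ {1, 5}; g ≡ 0 at y ∈ {5, 6}; common: {5}.
  x = 5: f ≡ 0 at y ∈ ∅; g ≡ 0 at y ∈ {0, 4}; common: ∅.
  x = 6: f ≡ 0 at y ∈ {4, 5}; g ≡ 0 at y ∈ ∅; common: ∅.
Collecting: common zeros = {(4, 5)}, so the count is 1.
Comparison with the Bézout bound: 1 ≤ 4 = deg(f)·deg(g), as expected for curves with no common component (the affine F_7-count falls short of the bound because intersections may lie at infinity, over extension fields, or carry multiplicity).


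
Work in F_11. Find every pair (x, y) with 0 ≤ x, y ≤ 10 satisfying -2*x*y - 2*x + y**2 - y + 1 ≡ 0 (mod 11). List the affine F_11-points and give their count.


Affine F_11-points: {(2, 7), (2, 9), (3, 1), (3, 6), (5, 3), (5, 8), (6, 0), (6, 2), (9, 4), (10, 5)}; count = 10.

For each of the 121 pairs (x, y) ∈ F_11², evaluate f(x, y) mod 11. Record the zeros.
  x = 0: [0↦1, 1↦1, 2↦3, 3↦7, 4↦2, 5↦10, 6↦9, 7↦10, 8↦2, 9↦7, 10↦3]  zeros at y ∈ ∅
  x = 1: [0↦10, 1↦8, 2↦8, 3↦10, 4↦3, 5↦9, 6↦6, 7↦5, 8↦6, 9↦9, 10↦3]  zeros at y ∈ ∅
  x = 2: [0↦8, 1↦4, 2↦2, 3↦2, 4↦4, 5↦8, 6↦3, 7↦0, 8↦10, 9↦0, 10↦3]  zeros at y ∈ {7, 9}
  x = 3: [0↦6, 1↦0, 2↦7, 3↦5, 4↦5, 5↦7, 6↦0, 7↦6, 8↦3, 9↦2, 10↦3]  zeros at y ∈ {1, 6}
  x = 4: [0↦4, 1↦7, 2↦1, 3↦8, 4↦6, 5↦6, 6↦8, 7↦1, 8↦7, 9↦4, 10↦3]  zeros at y ∈ ∅
  x = 5: [0↦2, 1↦3, 2↦6, 3↦0, 4↦7, 5↦5, 6↦5, 7↦7, 8↦0, 9↦6, 10↦3]  zeros at y ∈ {3, 8}
  x = 6: [0↦0, 1↦10, 2↦0, 3↦3, 4↦8, 5↦4, 6↦2, 7↦2, 8↦4, 9↦8, 10↦3]  zeros at y ∈ {0, 2}
  x = 7: [0↦9, 1↦6, 2↦5, 3↦6, 4↦9, 5↦3, 6↦10, 7↦8, 8↦8, 9↦10, 10↦3]  zeros at y ∈ ∅
  x = 8: [0↦7, 1↦2, 2↦10, 3↦9, 4↦10, 5↦2, 6↦7, 7↦3, 8↦1, 9↦1, 10↦3]  zeros at y ∈ ∅
  x = 9: [0↦5, 1↦9, 2↦4, 3↦1, 4↦0, 5↦1, 6↦4, 7↦9, 8↦5, 9↦3, 10↦3]  zeros at y ∈ {4}
  x = 10: [0↦3, 1↦5, 2↦9, 3↦4, 4↦1, 5↦0, 6↦1, 7↦4, 8↦9, 9↦5, 10↦3]  zeros at y ∈ {5}
Collecting zeros: affine points = {(2, 7), (2, 9), (3, 1), (3, 6), (5, 3), (5, 8), (6, 0), (6, 2), (9, 4), (10, 5)}.
Total count |C(F_11)_aff| = 10.


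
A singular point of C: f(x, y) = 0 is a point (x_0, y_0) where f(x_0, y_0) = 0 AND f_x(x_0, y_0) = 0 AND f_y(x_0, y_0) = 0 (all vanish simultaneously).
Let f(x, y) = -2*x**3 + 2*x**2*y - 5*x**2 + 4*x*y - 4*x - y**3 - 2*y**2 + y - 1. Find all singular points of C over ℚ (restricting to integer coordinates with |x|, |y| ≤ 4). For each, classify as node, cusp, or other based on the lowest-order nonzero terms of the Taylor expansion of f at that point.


Singular points: {(-1, -1)}; classification: node.

Compute partial derivatives:
  f_x = -6*x**2 + 4*x*y - 10*x + 4*y - 4.
  f_y = 2*x**2 + 4*x - 3*y**2 - 4*y + 1.
Scan x_0 ∈ {−4, ..., 4}. For each x_0, f_y(x_0, y) is a polynomial in y; find its integer roots y ∈ {−4, ..., 4}, then test f_x and f at those candidates.
  x = -4: f_y(-4, y) = -3*y**2 - 4*y + 17; no integer root y with |y| ≤ 4.
  x = -3: f_y(-3, y) = -3*y**2 - 4*y + 7; vanishes at y ∈ {1}. (-3, 1): f_x = -36 ≠ 0.
  x = -2: f_y(-2, y) = -3*y**2 - 4*y + 1; no integer root y with |y| ≤ 4.
  x = -1: f_y(-1, y) = -3*y**2 - 4*y - 1; vanishes at y ∈ {-1}. (-1, -1): f_x = 0, f = 0 — SINGULAR.
  x = 0: f_y(0, y) = -3*y**2 - 4*y + 1; no integer root y with |y| ≤ 4.
  x = 1: f_y(1, y) = -3*y**2 - 4*y + 7; vanishes at y ∈ {1}. (1, 1): f_x = -12 ≠ 0.
  x = 2: f_y(2, y) = -3*y**2 - 4*y + 17; no integer root y with |y| ≤ 4.
  x = 3: f_y(3, y) = -3*y**2 - 4*y + 31; no integer root y with |y| ≤ 4.
  x = 4: f_y(4, y) = -3*y**2 - 4*y + 49; no integer root y with |y| ≤ 4.
Only singular point on the grid: (-1, -1).
Classify: substitute x = -1 + u, y = -1 + v and expand: f = -2*u**3 + 2*u**2*v - u**2 - v**3 + v**2.
No constant or linear terms (consistent with a singular point). Quadratic part: -u**2 + v**2. Cubic part: -2*u**3 + 2*u**2*v - v**3.
The quadratic part v**2 - u**2 = (v − u)(v + u) splits into two distinct linear factors, so there are two distinct tangent lines y − -1 = ±(x − -1) — this is a node (ordinary double point).
Classification: node.
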